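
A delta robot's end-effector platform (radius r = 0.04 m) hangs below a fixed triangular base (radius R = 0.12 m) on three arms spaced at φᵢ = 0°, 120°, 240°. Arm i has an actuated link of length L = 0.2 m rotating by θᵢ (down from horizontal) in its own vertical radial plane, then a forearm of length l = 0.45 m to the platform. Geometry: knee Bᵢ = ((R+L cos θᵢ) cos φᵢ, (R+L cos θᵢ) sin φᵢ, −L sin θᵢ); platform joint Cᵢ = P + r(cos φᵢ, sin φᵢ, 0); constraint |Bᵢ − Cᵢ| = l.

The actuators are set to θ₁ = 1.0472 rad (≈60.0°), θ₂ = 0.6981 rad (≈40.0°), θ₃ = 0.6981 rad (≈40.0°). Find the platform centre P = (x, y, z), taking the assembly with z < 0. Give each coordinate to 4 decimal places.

(-0.0941, 0.0000, -0.5301)

φ1=0.0°: virtual centre (0.1800, 0.0000, -0.1732), radius l
φ2=120.0°: virtual centre (-0.1166, 0.2020, -0.1286), radius l
arm 3 at φ=240.0°: e+L cos θ3 = 0.2332;  O3 = (-0.1166, -0.2020, -0.1286)
|O₂|²−|O₁|² = 0.0085;  |O₃|²−|O₁|² = 0.0085
plane₁₂: -0.5932x+0.4039y+0.0893z = 0.0085
Cramer: x(z) = -0.0144+0.1505z;  y(z) = 0.0000-0.0000z
sphere 1 gives Az²+Bz+C=0 with A=1.0227, B=0.2879, C=-0.1347;  B²−4AC=0.6340;  roots -0.5301, 0.2485;  negative root z = -0.5301
x = -0.0941, y = 0.0000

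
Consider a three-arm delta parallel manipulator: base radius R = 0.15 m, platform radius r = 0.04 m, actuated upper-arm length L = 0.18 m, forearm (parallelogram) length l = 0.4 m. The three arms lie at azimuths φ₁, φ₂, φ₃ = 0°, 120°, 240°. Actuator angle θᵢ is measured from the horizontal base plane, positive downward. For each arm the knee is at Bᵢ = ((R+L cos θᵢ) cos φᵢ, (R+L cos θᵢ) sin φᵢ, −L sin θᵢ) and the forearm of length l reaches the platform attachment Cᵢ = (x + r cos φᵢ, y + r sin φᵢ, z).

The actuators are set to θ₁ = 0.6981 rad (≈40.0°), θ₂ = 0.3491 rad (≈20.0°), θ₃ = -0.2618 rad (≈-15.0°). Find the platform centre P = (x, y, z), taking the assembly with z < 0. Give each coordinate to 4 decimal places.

φ1=0.0°: virtual centre (0.2479, 0.0000, -0.1157), radius l
φ2=120.0°: virtual centre (-0.1396, 0.2417, -0.0616), radius l
arm 3 at φ=240.0°: (R−r)+L cos θ3 = 0.2839;  centre 3 = (-0.1419, -0.2458, 0.0466)
subtract pairs → two planes through P
[-0.7749 0.4835 0.1083]·P = 0.0069;  [-0.7796 -0.4917 0.3246]·P = 0.0079
det = 0.7580;  x = -0.0095+0.2773z,  y = -0.0010+0.2205z
sphere 1 gives Az²+Bz+C=0 with A=1.1255, B=0.0882, C=-0.0804;  B²−4AC=0.3695;  roots -0.3093, 0.2309;  negative root z = -0.3093
x = -0.0953, y = -0.0692

(-0.0953, -0.0692, -0.3093)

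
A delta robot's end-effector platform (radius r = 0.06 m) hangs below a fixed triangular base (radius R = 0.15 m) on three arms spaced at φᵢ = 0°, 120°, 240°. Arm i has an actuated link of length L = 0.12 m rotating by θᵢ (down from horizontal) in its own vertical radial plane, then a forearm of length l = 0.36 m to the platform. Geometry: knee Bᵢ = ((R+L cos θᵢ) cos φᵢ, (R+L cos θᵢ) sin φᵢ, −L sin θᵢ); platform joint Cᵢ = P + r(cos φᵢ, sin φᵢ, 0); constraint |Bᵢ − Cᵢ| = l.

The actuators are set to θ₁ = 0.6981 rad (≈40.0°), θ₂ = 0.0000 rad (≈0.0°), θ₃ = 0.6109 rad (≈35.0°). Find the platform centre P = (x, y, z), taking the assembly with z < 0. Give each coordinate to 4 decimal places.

S1 = (0.1819·cos0.0°, 0.1819·sin0.0°, -0.0771) = (0.1819, 0.0000, -0.0771)
φ2=120.0°: virtual centre (-0.1050, 0.1819, 0.0000), radius l
φ3=240.0°: virtual centre (-0.0941, -0.1631, -0.0688), radius l
eliminate P² terms by subtracting sphere 1 from 2 and 3
linear system: -0.5739x+0.3637y = 0.0051−0.1543z; -0.5522x+-0.3261y = 0.0011−0.0166z
Cramer: x(z) = -0.0053+0.1452z;  y(z) = 0.0055-0.1950z
into |P−S₁|² = l²: 1.0591z² + 0.0977z + -0.0886 = 0;  Δ = 0.3847;  z = -0.3390 or 0.2467 → z<0 root = -0.3390
x = -0.0545, y = 0.0716

(-0.0545, 0.0716, -0.3390)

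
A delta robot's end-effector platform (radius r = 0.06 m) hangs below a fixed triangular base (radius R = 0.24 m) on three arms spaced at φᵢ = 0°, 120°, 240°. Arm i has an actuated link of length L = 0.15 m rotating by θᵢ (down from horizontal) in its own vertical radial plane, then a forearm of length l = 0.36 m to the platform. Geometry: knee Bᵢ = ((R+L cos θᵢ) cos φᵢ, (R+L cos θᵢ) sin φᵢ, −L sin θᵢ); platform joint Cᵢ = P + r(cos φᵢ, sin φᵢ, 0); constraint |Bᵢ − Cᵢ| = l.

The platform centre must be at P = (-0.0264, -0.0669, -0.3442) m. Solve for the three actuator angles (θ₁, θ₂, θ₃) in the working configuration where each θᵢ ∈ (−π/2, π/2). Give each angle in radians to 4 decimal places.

rotate P by −φ1: (-0.0264, -0.0669, -0.3442)
  A cos θ + B sin θ = C:  0.2064·cos θ + -0.3442·sin θ = -0.1948
  γ=atan2(-0.3442,0.2064)=-1.0306;  ψ=arccos(-0.4855)=2.0777;  θ1=γ+ψ≈1.0470
arm 2 (φ=120.0°): x'=-0.0447, y'=0.0563
  A=0.2247, B=-0.3442, C=(l²−L²−A²−y'²−z²)/(2L)=-0.2168
  γ=atan2(-0.3442,0.2247)=-0.9924;  ψ=arccos(-0.5275)=2.1264;  θ2=γ+ψ≈1.1341
rotate P by −φ3: (0.0711, 0.0106, -0.3442)
  A cos θ + B sin θ = C:  0.1089·cos θ + -0.3442·sin θ = -0.0778
  √(A²+B²)=0.3610;  θ3 = -1.2645+1.7880 ≈ 0.5235

θ₁ = 1.0470, θ₂ = 1.1341, θ₃ = 0.5235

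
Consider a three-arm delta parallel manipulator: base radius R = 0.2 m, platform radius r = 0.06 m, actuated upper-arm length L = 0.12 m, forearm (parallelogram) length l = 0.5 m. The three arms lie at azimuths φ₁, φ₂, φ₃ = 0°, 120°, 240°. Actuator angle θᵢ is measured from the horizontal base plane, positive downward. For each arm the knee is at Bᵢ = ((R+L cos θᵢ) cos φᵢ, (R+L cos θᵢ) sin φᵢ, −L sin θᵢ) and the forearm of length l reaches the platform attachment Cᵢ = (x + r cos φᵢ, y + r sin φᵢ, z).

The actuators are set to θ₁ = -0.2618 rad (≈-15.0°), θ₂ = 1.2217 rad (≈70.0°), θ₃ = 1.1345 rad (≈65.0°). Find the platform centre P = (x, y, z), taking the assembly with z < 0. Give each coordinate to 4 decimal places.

(0.2183, -0.0133, -0.4673)

S1 = (0.2559·cos0.0°, 0.2559·sin0.0°, 0.0311) = (0.2559, 0.0000, 0.0311)
arm 2 at φ=120.0°: (R−r)+L cos θ2 = 0.1810;  S2 = (-0.0905, 0.1568, -0.1128)
S3 = (0.1907·cos240.0°, 0.1907·sin240.0°, -0.1088) = (-0.0954, -0.1652, -0.1088)
subtract pairs → two planes through P
linear system: -0.6929x+0.3136y = -0.0210−-0.2876z; -0.7025x+-0.3303y = -0.0183−-0.2796z
Cramer: x(z) = 0.0282-0.4068z;  y(z) = -0.0046+0.0185z
sphere 1 gives Az²+Bz+C=0 with A=1.1658, B=0.1230, C=-0.1971;  B²−4AC=0.9344;  roots -0.4673, 0.3618;  negative root z = -0.4673
x = 0.2183, y = -0.0133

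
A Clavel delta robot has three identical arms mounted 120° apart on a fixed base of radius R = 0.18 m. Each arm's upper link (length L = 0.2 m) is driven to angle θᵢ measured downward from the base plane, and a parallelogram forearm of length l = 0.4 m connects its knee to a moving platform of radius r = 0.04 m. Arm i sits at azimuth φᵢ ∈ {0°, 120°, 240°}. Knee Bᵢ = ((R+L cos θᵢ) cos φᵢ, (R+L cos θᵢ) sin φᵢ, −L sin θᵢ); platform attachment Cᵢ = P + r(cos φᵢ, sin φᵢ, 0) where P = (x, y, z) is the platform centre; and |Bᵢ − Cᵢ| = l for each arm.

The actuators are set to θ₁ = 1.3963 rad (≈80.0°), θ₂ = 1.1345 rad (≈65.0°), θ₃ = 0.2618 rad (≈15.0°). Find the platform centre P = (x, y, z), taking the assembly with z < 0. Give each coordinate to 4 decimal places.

φ1=0.0°: virtual centre (0.1747, 0.0000, -0.1970), radius l
arm 2 at φ=120.0°: ρ2 = 0.2245;  S2 = (-0.1123, 0.1944, -0.1813)
φ3=240.0°: virtual centre (-0.1666, -0.2885, -0.0518), radius l
eliminate P² terms by subtracting sphere 1 from 2 and 3
plane₁₂: -0.5740x+0.3889y+0.0314z = 0.0139
Cramer: x(z) = -0.0424+0.2196z;  y(z) = -0.0267+0.2434z
sphere 1 gives Az²+Bz+C=0 with A=1.1075, B=0.2855, C=-0.0733;  B²−4AC=0.4065;  roots -0.4167, 0.1589;  negative root z = -0.4167
x = -0.1339, y = -0.1282

(-0.1339, -0.1282, -0.4167)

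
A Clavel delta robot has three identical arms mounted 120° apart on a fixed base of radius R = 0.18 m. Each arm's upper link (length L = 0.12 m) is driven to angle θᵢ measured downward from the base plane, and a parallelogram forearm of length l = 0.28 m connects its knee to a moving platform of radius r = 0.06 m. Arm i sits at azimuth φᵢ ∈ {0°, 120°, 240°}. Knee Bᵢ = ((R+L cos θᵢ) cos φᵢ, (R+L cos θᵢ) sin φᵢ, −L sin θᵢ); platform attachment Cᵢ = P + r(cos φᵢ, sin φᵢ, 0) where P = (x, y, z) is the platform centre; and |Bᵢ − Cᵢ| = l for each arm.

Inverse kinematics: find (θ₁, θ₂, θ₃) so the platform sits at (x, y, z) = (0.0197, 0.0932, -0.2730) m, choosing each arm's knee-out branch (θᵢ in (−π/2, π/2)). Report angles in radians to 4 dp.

θ₁ = 0.7849, θ₂ = 0.4362, θ₃ = 1.3961

rotate P by −φ1: (0.0197, 0.0932, -0.2730)
  A cos θ + B sin θ = C:  0.1003·cos θ + -0.2730·sin θ = -0.1220
  √(A²+B²)=0.2908;  θ1 = -1.2187+2.0036 ≈ 0.7849
rotate P by −φ2: (0.0709, -0.0637, -0.2730)
  A cos θ + B sin θ = C:  0.0491·cos θ + -0.2730·sin θ = -0.0708
  √(A²+B²)=0.2774;  θ2 = -1.3927+1.8290 ≈ 0.4362
arm 3 (φ=240.0°): x'=-0.0906, y'=-0.0295
  e−x'=0.2106;  (l²−L²−(e−x')²−y'²−z²)/2L = -0.2322
  γ=atan2(-0.2730,0.2106)=-0.9138;  ψ=arccos(-0.6736)=2.3099;  θ3=γ+ψ≈1.3961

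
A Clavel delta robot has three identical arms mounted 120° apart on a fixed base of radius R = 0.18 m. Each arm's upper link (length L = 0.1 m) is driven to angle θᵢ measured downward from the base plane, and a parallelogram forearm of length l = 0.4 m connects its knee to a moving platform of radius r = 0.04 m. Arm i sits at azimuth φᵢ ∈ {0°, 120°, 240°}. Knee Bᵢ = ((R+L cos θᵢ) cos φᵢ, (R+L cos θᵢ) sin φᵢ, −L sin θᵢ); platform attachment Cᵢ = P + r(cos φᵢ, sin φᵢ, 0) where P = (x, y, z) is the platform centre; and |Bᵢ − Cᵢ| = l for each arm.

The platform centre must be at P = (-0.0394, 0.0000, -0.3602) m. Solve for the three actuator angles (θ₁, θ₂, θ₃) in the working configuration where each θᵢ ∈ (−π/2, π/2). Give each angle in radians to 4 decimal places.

rotate P by −φ1: (-0.0394, 0.0000, -0.3602)
  A cos θ + B sin θ = C:  0.1794·cos θ + -0.3602·sin θ = -0.0596
  √(A²+B²)=0.4024;  θ1 = -1.1087+1.7196 ≈ 0.6109
φ2=120.0° → target in arm frame (0.0197, 0.0341)
  A=0.1203, B=-0.3602, C=(l²−L²−A²−y'²−z²)/(2L)=0.0231
  γ=atan2(-0.3602,0.1203)=-1.2485;  ψ=arccos(0.0608)=1.5099;  θ2=γ+ψ≈0.2615
rotate P by −φ3: (0.0197, -0.0341, -0.3602)
  A cos θ + B sin θ = C:  0.1203·cos θ + -0.3602·sin θ = 0.0231
  γ=atan2(-0.3602,0.1203)=-1.2485;  ψ=arccos(0.0608)=1.5099;  θ3=γ+ψ≈0.2615

θ₁ = 0.6109, θ₂ = 0.2615, θ₃ = 0.2615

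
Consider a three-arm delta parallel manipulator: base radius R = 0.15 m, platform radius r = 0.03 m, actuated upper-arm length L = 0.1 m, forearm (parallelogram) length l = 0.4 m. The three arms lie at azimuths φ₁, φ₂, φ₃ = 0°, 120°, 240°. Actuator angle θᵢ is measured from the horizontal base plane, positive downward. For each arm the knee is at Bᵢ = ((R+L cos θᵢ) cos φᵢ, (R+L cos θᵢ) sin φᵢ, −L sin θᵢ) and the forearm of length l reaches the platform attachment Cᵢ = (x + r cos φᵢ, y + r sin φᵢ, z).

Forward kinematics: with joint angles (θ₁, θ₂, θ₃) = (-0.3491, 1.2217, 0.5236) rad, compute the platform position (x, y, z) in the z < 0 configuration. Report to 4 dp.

φ1=0.0°: virtual centre (0.2140, 0.0000, 0.0342), radius l
arm 2 at φ=120.0°: e+L cos θ2 = 0.1542;  centre 2 = (-0.0771, 0.1335, -0.0940)
centre 3 = (0.2066·cos240.0°, 0.2066·sin240.0°, -0.0500) = (-0.1033, -0.1789, -0.0500)
eliminate P² terms by subtracting sphere 1 from 2 and 3
linear system: -0.5821x+0.2671y = -0.0143−-0.2563z; -0.6345x+-0.3578y = -0.0018−-0.1684z
det = 0.3778;  x = 0.0148+-0.3619z,  y = -0.0214+0.1711z
quadratic in z: (1.1602)z²+(0.0684)z+(-0.1187)=0, √Δ=0.7454 → z ∈ {-0.3507, 0.2918}; z = -0.3507 (taking z<0)
x = 0.1418, y = -0.0814

(0.1418, -0.0814, -0.3507)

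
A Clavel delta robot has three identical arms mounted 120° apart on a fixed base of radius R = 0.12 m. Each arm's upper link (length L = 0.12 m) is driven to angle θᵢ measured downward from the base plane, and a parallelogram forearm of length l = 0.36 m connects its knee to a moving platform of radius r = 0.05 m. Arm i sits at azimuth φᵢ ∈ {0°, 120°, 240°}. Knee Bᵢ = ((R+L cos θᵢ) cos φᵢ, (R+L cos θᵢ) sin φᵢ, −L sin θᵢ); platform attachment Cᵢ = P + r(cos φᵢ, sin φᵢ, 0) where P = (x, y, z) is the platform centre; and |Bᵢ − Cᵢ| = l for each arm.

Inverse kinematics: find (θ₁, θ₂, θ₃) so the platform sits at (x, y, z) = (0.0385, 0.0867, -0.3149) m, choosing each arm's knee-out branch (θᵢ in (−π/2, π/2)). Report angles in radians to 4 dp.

θ₁ = 0.0004, θ₂ = -0.0870, θ₃ = 0.6112

rotate P by −φ1: (0.0385, 0.0867, -0.3149)
  e−x'=0.0315;  (l²−L²−(e−x')²−y'²−z²)/2L = 0.0314
  γ=atan2(-0.3149,0.0315)=-1.4711;  ψ=arccos(0.0991)=1.4715;  θ1=γ+ψ≈0.0004
φ2=120.0° → target in arm frame (0.0558, -0.0767)
  e−x'=0.0142;  (l²−L²−(e−x')²−y'²−z²)/2L = 0.0415
  θ2 = atan2(B,A) + arccos(C/0.3152) = -0.0870
arm 3 (φ=240.0°): x'=-0.0943, y'=-0.0100
  A=0.1643, B=-0.3149, C=(l²−L²−A²−y'²−z²)/(2L)=-0.0461
  γ=atan2(-0.3149,0.1643)=-1.0898;  ψ=arccos(-0.1298)=1.7010;  θ3=γ+ψ≈0.6112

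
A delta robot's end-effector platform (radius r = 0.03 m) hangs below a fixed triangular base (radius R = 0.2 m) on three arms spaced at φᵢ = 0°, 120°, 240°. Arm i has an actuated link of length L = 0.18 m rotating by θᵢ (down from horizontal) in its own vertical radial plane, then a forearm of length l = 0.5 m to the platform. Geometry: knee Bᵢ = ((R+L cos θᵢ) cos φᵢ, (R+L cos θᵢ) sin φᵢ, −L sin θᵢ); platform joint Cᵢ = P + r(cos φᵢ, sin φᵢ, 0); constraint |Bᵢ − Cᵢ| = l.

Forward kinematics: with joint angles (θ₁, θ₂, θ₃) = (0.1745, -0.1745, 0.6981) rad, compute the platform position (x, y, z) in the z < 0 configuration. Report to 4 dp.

(0.0187, 0.1136, -0.3906)

O1 = (0.3473·cos0.0°, 0.3473·sin0.0°, -0.0313) = (0.3473, 0.0000, -0.0313)
arm 2 at φ=120.0°: ρ2 = 0.3473;  O2 = (-0.1736, 0.3007, 0.0313)
O3 = (0.3079·cos240.0°, 0.3079·sin240.0°, -0.1157) = (-0.1539, -0.2666, -0.1157)
eliminate P² terms by subtracting sphere 1 from 2 and 3
[-1.0418 0.6015 0.1250]·P = 0.0000;  [-1.0024 -0.5333 -0.1689]·P = -0.0134
det = 1.1585;  x = 0.0070+-0.0301z,  y = 0.0120+-0.2600z
quadratic in z: (1.0685)z²+(0.0768)z+(-0.1331)=0, √Δ=0.7580 → z ∈ {-0.3906, 0.3188}; z = -0.3906 (taking z<0)
x = 0.0187, y = 0.1136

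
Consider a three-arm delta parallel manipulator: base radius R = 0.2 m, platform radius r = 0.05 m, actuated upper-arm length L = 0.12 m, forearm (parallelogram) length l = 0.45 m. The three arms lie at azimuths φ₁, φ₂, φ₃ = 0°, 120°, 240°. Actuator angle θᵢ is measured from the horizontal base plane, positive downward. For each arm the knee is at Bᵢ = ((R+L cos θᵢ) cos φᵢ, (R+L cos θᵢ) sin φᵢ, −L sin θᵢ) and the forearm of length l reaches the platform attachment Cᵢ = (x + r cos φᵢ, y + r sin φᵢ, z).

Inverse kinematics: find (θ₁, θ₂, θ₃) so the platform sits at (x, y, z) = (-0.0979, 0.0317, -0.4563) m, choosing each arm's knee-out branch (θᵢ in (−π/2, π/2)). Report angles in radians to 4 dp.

φ1=0.0° → target in arm frame (-0.0979, 0.0317)
  e−x'=0.2479;  (l²−L²−(e−x')²−y'²−z²)/2L = -0.3440
  γ=atan2(-0.4563,0.2479)=-1.0731;  ψ=arccos(-0.6625)=2.2950;  θ1=γ+ψ≈1.2218
arm 2 (φ=120.0°): x'=0.0764, y'=0.0689
  e−x'=0.0736;  (l²−L²−(e−x')²−y'²−z²)/2L = -0.1262
  θ2 = atan2(B,A) + arccos(C/0.4622) = 0.4364
φ3=240.0° → target in arm frame (0.0215, -0.1006)
  A=0.1285, B=-0.4563, C=(l²−L²−A²−y'²−z²)/(2L)=-0.1948
  γ=atan2(-0.4563,0.1285)=-1.2963;  ψ=arccos(-0.4109)=1.9942;  θ3=γ+ψ≈0.6980

θ₁ = 1.2218, θ₂ = 0.4364, θ₃ = 0.6980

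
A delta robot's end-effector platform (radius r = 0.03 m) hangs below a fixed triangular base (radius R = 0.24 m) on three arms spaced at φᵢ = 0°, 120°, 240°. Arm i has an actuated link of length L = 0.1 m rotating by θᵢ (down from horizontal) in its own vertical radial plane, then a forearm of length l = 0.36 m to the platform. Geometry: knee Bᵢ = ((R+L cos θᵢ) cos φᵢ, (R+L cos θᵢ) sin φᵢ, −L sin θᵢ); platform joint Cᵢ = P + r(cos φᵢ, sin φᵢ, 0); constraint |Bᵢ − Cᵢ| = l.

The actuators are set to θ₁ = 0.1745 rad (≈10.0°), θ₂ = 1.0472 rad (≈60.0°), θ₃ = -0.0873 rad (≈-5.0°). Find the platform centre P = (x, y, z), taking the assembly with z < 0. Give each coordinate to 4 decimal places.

(0.0252, -0.0667, -0.2292)

φ1=0.0°: virtual centre (0.3085, 0.0000, -0.0174), radius l
φ2=120.0°: virtual centre (-0.1300, 0.2252, -0.0866), radius l
φ3=240.0°: virtual centre (-0.1548, -0.2681, 0.0087), radius l
subtract pairs → two planes through P
[-0.8770 0.4503 -0.1385]·P = -0.0204;  [-0.9266 -0.5363 0.0522]·P = 0.0005
Cramer: x(z) = 0.0121-0.0572z;  y(z) = -0.0217+0.1961z
sphere 1 gives Az²+Bz+C=0 with A=1.0417, B=0.0601, C=-0.0410;  B²−4AC=0.1743;  roots -0.2292, 0.1715;  negative root z = -0.2292
x = 0.0252, y = -0.0667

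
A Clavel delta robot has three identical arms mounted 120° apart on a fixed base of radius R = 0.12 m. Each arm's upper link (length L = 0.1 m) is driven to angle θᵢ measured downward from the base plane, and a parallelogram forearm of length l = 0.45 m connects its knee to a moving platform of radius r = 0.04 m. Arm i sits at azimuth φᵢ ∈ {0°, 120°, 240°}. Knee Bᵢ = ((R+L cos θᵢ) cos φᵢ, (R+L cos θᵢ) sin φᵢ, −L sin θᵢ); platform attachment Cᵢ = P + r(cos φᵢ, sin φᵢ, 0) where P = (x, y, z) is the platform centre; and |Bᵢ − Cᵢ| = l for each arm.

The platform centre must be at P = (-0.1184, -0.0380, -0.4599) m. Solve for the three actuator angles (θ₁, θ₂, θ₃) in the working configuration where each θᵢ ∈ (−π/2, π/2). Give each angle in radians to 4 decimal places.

rotate P by −φ1: (-0.1184, -0.0380, -0.4599)
  e−x'=0.1984;  (l²−L²−(e−x')²−y'²−z²)/2L = -0.2991
  γ=atan2(-0.4599,0.1984)=-1.1635;  ψ=arccos(-0.5971)=2.2107;  θ1=γ+ψ≈1.0472
rotate P by −φ2: (0.0263, 0.1215, -0.4599)
  A cos θ + B sin θ = C:  0.0537·cos θ + -0.4599·sin θ = -0.1833
  θ2 = atan2(B,A) + arccos(C/0.4630) = 0.5233
rotate P by −φ3: (0.0921, -0.0835, -0.4599)
  e−x'=-0.0121;  (l²−L²−(e−x')²−y'²−z²)/2L = -0.1307
  γ=atan2(-0.4599,-0.0121)=-1.5971;  ψ=arccos(-0.2840)=1.8588;  θ3=γ+ψ≈0.2617

θ₁ = 1.0472, θ₂ = 0.5233, θ₃ = 0.2617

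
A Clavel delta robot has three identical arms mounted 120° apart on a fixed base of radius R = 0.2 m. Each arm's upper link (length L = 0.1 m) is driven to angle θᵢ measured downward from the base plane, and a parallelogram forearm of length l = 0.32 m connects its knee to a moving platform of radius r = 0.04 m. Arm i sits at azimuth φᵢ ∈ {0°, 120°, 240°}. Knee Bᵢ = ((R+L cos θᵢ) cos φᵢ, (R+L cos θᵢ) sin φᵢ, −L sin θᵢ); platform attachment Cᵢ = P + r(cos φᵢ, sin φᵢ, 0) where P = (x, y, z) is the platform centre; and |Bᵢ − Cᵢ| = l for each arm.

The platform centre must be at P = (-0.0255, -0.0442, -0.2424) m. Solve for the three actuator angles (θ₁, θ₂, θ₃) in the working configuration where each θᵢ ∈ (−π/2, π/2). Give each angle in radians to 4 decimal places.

rotate P by −φ1: (-0.0255, -0.0442, -0.2424)
  A cos θ + B sin θ = C:  0.1855·cos θ + -0.2424·sin θ = -0.0136
  γ=atan2(-0.2424,0.1855)=-0.9176;  ψ=arccos(-0.0446)=1.6154;  θ1=γ+ψ≈0.6978
arm 2 (φ=120.0°): x'=-0.0255, y'=0.0442
  e−x'=0.1855;  (l²−L²−(e−x')²−y'²−z²)/2L = -0.0137
  θ2 = atan2(B,A) + arccos(C/0.3053) = 0.6980
φ3=240.0° → target in arm frame (0.0510, 0.0000)
  e−x'=0.1090;  (l²−L²−(e−x')²−y'²−z²)/2L = 0.1088
  θ3 = atan2(B,A) + arccos(C/0.2658) = 0.0006

θ₁ = 0.6978, θ₂ = 0.6980, θ₃ = 0.0006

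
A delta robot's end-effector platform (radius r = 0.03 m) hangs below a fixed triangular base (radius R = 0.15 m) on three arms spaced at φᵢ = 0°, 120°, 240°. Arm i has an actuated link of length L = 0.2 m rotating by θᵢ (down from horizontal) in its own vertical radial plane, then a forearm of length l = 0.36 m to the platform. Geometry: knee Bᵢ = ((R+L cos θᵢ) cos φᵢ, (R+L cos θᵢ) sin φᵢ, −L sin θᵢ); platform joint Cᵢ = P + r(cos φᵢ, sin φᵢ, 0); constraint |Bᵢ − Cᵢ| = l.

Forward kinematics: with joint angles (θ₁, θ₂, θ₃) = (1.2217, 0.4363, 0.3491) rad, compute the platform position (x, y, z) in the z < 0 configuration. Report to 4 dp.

arm 1 at φ=0.0°: ρ1 = 0.1884;  O1 = (0.1884, 0.0000, -0.1879)
φ2=120.0°: virtual centre (-0.1506, 0.2609, -0.0845), radius l
arm 3 at φ=240.0°: ρ3 = 0.3079;  O3 = (-0.1540, -0.2667, -0.0684)
subtract pairs → two planes through P
linear system: -0.6781x+0.5218y = 0.0271−0.2068z; -0.6848x+-0.5334y = 0.0287−0.2391z
Cramer: x(z) = -0.0409+0.3269z;  y(z) = -0.0013+0.0285z
quadratic in z: (1.1077)z²+(0.2259)z+(-0.0417)=0, √Δ=0.4855 → z ∈ {-0.3211, 0.1172}; z = -0.3211 (taking z<0)
x = -0.1459, y = -0.0104

(-0.1459, -0.0104, -0.3211)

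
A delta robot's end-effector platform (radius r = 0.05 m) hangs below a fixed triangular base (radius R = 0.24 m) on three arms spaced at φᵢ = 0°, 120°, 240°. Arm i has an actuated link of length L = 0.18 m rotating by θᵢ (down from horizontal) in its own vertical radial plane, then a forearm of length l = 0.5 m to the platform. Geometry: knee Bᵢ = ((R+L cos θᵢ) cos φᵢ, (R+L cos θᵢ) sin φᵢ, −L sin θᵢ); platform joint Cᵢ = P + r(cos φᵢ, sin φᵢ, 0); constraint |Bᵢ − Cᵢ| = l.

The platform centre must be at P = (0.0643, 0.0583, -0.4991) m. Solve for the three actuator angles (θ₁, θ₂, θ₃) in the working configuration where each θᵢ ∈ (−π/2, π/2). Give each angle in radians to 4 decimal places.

θ₁ = 0.5239, θ₂ = 0.6982, θ₃ = 1.0472

rotate P by −φ1: (0.0643, 0.0583, -0.4991)
  e−x'=0.1257;  (l²−L²−(e−x')²−y'²−z²)/2L = -0.1408
  γ=atan2(-0.4991,0.1257)=-1.3241;  ψ=arccos(-0.2736)=1.8480;  θ1=γ+ψ≈0.5239
φ2=120.0° → target in arm frame (0.0183, -0.0848)
  e−x'=0.1717;  (l²−L²−(e−x')²−y'²−z²)/2L = -0.1893
  √(A²+B²)=0.5278;  θ2 = -1.2395+1.9377 ≈ 0.6982
arm 3 (φ=240.0°): x'=-0.0826, y'=0.0265
  A=0.2726, B=-0.4991, C=(l²−L²−A²−y'²−z²)/(2L)=-0.2959
  θ3 = atan2(B,A) + arccos(C/0.5687) = 1.0472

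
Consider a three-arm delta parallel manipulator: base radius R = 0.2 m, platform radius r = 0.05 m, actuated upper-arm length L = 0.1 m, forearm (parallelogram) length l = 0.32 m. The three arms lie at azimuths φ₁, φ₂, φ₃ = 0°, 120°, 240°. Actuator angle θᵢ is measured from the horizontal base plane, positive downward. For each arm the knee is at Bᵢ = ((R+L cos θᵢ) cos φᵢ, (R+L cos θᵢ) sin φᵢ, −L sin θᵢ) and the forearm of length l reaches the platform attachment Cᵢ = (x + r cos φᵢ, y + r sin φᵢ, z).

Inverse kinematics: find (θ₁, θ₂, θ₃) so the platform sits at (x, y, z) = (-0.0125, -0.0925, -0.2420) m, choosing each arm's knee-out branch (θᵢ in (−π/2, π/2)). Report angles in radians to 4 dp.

θ₁ = 0.6107, θ₂ = 1.0473, θ₃ = -0.3495

φ1=0.0° → target in arm frame (-0.0125, -0.0925)
  e−x'=0.1625;  (l²−L²−(e−x')²−y'²−z²)/2L = -0.0056
  √(A²+B²)=0.2915;  θ1 = -0.9795+1.5901 ≈ 0.6107
rotate P by −φ2: (-0.0739, 0.0571, -0.2420)
  A=0.2239, B=-0.2420, C=(l²−L²−A²−y'²−z²)/(2L)=-0.0977
  √(A²+B²)=0.3297;  θ2 = -0.8243+1.8716 ≈ 1.0473
rotate P by −φ3: (0.0864, 0.0354, -0.2420)
  e−x'=0.0636;  (l²−L²−(e−x')²−y'²−z²)/2L = 0.1427
  √(A²+B²)=0.2502;  θ3 = -1.3136+0.9642 ≈ -0.3495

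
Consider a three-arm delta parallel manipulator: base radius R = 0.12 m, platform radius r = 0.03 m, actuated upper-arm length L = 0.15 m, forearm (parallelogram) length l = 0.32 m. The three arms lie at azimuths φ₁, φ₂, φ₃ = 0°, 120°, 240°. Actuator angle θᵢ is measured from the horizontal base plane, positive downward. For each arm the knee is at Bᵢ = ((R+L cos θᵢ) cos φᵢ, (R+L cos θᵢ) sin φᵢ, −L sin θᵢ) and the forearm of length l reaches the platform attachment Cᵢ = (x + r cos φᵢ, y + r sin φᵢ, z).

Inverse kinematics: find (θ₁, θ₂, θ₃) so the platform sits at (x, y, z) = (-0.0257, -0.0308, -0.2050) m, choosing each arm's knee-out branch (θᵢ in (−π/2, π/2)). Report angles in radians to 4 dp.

θ₁ = 0.1740, θ₂ = 0.0871, θ₃ = -0.3494

φ1=0.0° → target in arm frame (-0.0257, -0.0308)
  e−x'=0.1157;  (l²−L²−(e−x')²−y'²−z²)/2L = 0.0785
  θ1 = atan2(B,A) + arccos(C/0.2354) = 0.1740
rotate P by −φ2: (-0.0138, 0.0377, -0.2050)
  e−x'=0.1038;  (l²−L²−(e−x')²−y'²−z²)/2L = 0.0856
  θ2 = atan2(B,A) + arccos(C/0.2298) = 0.0871
rotate P by −φ3: (0.0395, -0.0069, -0.2050)
  A cos θ + B sin θ = C:  0.0505·cos θ + -0.2050·sin θ = 0.1176
  θ3 = atan2(B,A) + arccos(C/0.2111) = -0.3494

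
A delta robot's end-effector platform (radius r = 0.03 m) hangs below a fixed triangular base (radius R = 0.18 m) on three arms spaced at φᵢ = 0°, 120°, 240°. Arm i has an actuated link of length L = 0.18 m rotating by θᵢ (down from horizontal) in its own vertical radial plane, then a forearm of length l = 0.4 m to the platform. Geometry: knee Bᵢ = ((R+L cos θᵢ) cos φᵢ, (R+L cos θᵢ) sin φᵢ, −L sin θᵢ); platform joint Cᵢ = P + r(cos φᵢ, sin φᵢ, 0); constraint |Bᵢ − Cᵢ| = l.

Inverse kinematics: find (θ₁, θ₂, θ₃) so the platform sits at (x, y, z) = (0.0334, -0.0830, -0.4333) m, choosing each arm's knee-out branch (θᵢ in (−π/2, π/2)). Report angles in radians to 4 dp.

θ₁ = 0.7855, θ₂ = 1.2219, θ₃ = 0.6980

rotate P by −φ1: (0.0334, -0.0830, -0.4333)
  e−x'=0.1166;  (l²−L²−(e−x')²−y'²−z²)/2L = -0.2240
  √(A²+B²)=0.4487;  θ1 = -1.3079+2.0934 ≈ 0.7855
arm 2 (φ=120.0°): x'=-0.0886, y'=0.0126
  A=0.2386, B=-0.4333, C=(l²−L²−A²−y'²−z²)/(2L)=-0.3256
  √(A²+B²)=0.4946;  θ2 = -1.0675+2.2894 ≈ 1.2219
φ3=240.0° → target in arm frame (0.0552, 0.0704)
  e−x'=0.0948;  (l²−L²−(e−x')²−y'²−z²)/2L = -0.2058
  √(A²+B²)=0.4436;  θ3 = -1.3554+2.0534 ≈ 0.6980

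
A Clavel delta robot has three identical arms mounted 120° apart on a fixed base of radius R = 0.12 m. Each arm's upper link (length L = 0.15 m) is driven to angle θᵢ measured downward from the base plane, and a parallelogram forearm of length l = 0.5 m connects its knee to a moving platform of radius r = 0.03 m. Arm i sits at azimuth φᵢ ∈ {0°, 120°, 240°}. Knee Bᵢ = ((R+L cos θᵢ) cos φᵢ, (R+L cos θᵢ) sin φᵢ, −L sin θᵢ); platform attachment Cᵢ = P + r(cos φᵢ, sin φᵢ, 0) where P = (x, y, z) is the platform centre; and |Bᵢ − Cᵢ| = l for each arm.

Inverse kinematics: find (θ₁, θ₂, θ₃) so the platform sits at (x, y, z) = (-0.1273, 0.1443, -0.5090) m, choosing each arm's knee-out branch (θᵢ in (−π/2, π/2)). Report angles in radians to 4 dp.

θ₁ = 1.0470, θ₂ = 0.0871, θ₃ = 0.8723

arm 1 (φ=0.0°): x'=-0.1273, y'=0.1443
  A cos θ + B sin θ = C:  0.2173·cos θ + -0.5090·sin θ = -0.3321
  γ=atan2(-0.5090,0.2173)=-1.1673;  ψ=arccos(-0.6000)=2.2143;  θ1=γ+ψ≈1.0470
rotate P by −φ2: (0.1886, 0.0381, -0.5090)
  A cos θ + B sin θ = C:  -0.0986·cos θ + -0.5090·sin θ = -0.1425
  √(A²+B²)=0.5185;  θ2 = -1.7622+1.8493 ≈ 0.0871
φ3=240.0° → target in arm frame (-0.0613, -0.1824)
  A cos θ + B sin θ = C:  0.1513·cos θ + -0.5090·sin θ = -0.2925
  √(A²+B²)=0.5310;  θ3 = -1.2818+2.1541 ≈ 0.8723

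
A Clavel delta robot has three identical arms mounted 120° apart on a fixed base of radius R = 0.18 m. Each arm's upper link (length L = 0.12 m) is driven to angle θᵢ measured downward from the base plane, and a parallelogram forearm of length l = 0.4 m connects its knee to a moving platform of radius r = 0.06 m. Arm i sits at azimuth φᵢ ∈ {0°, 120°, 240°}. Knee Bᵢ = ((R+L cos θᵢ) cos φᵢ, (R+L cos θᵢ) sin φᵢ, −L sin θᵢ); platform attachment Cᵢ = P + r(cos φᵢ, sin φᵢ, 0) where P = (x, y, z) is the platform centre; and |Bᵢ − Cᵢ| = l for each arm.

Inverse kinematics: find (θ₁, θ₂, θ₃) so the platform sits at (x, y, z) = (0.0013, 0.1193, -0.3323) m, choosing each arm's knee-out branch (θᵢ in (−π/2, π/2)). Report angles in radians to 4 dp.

θ₁ = 0.2621, θ₂ = -0.3490, θ₃ = 0.7857

rotate P by −φ1: (0.0013, 0.1193, -0.3323)
  A=0.1187, B=-0.3323, C=(l²−L²−A²−y'²−z²)/(2L)=0.0286
  θ1 = atan2(B,A) + arccos(C/0.3529) = 0.2621
arm 2 (φ=120.0°): x'=0.1027, y'=-0.0608
  A=0.0173, B=-0.3323, C=(l²−L²−A²−y'²−z²)/(2L)=0.1299
  γ=atan2(-0.3323,0.0173)=-1.5187;  ψ=arccos(0.3905)=1.1697;  θ2=γ+ψ≈-0.3490
φ3=240.0° → target in arm frame (-0.1040, -0.0585)
  e−x'=0.2240;  (l²−L²−(e−x')²−y'²−z²)/2L = -0.0767
  √(A²+B²)=0.4007;  θ3 = -0.9777+1.7634 ≈ 0.7857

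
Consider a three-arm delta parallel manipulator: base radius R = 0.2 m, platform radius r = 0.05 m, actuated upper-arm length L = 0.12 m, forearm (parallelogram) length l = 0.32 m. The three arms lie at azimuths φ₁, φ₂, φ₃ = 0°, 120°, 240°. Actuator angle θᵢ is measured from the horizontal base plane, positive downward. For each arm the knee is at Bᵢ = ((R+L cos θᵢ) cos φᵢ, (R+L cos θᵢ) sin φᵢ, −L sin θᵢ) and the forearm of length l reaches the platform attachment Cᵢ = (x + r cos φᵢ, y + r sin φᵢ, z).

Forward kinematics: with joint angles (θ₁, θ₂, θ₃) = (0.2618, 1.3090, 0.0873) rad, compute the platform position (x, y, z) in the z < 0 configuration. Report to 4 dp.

φ1=0.0°: virtual centre (0.2659, 0.0000, -0.0311), radius l
S2 = (0.1811·cos120.0°, 0.1811·sin120.0°, -0.1159) = (-0.0905, 0.1568, -0.1159)
φ3=240.0°: virtual centre (-0.1348, -0.2334, -0.0105), radius l
subtract pairs → two planes through P
linear system: -0.7129x+0.3136y = -0.0255−-0.1697z; -0.8014x+-0.4669y = 0.0011−0.0412z
det = 0.5841;  x = 0.0198+-0.1135z,  y = -0.0363+0.2831z
quadratic in z: (1.0930)z²+(0.0975)z+(-0.0395)=0, √Δ=0.4270 → z ∈ {-0.2399, 0.1507}; z = -0.2399 (taking z<0)
x = 0.0470, y = -0.1042

(0.0470, -0.1042, -0.2399)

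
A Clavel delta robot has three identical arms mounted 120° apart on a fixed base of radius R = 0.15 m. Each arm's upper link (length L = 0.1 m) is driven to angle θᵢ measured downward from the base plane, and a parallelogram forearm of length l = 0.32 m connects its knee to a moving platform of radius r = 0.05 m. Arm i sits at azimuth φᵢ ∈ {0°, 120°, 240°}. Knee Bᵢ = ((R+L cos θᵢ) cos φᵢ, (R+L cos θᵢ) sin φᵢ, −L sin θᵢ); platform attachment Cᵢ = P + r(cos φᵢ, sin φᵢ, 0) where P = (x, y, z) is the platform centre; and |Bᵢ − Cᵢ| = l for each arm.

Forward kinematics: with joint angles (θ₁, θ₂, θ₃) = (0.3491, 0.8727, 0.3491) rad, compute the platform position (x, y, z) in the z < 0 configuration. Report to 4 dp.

(0.0304, -0.0526, -0.3041)

φ1=0.0°: virtual centre (0.1940, 0.0000, -0.0342), radius l
arm 2 at φ=120.0°: (R−r)+L cos θ2 = 0.1643;  centre 2 = (-0.0821, 0.1423, -0.0766)
arm 3 at φ=240.0°: (R−r)+L cos θ3 = 0.1940;  centre 3 = (-0.0970, -0.1680, -0.0342)
eliminate P² terms by subtracting sphere 1 from 2 and 3
[-0.5522 0.2845 -0.0848]·P = -0.0059;  [-0.5819 -0.3360 0.0000]·P = 0.0000
det = 0.3511;  x = 0.0057+-0.0811z,  y = -0.0098+0.1406z
sphere 1 gives Az²+Bz+C=0 with A=1.0263, B=0.0962, C=-0.0657;  B²−4AC=0.2789;  roots -0.3041, 0.2104;  negative root z = -0.3041
x = 0.0304, y = -0.0526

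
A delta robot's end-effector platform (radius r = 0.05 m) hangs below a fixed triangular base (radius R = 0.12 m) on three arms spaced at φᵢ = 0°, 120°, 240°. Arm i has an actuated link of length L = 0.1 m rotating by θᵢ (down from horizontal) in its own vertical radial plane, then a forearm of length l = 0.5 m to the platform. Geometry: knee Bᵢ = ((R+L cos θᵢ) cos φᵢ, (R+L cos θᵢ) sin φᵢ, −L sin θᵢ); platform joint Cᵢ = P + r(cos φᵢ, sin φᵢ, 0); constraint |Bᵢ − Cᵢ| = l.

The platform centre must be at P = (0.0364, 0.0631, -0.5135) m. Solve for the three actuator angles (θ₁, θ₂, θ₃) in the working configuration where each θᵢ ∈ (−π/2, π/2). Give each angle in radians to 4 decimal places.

θ₁ = 0.3489, θ₂ = 0.3487, θ₃ = 0.6977

rotate P by −φ1: (0.0364, 0.0631, -0.5135)
  e−x'=0.0336;  (l²−L²−(e−x')²−y'²−z²)/2L = -0.1440
  θ1 = atan2(B,A) + arccos(C/0.5146) = 0.3489
rotate P by −φ2: (0.0364, -0.0631, -0.5135)
  e−x'=0.0336;  (l²−L²−(e−x')²−y'²−z²)/2L = -0.1439
  θ2 = atan2(B,A) + arccos(C/0.5146) = 0.3487
φ3=240.0° → target in arm frame (-0.0728, 0.0000)
  A=0.1428, B=-0.5135, C=(l²−L²−A²−y'²−z²)/(2L)=-0.2204
  √(A²+B²)=0.5330;  θ3 = -1.2995+1.9972 ≈ 0.6977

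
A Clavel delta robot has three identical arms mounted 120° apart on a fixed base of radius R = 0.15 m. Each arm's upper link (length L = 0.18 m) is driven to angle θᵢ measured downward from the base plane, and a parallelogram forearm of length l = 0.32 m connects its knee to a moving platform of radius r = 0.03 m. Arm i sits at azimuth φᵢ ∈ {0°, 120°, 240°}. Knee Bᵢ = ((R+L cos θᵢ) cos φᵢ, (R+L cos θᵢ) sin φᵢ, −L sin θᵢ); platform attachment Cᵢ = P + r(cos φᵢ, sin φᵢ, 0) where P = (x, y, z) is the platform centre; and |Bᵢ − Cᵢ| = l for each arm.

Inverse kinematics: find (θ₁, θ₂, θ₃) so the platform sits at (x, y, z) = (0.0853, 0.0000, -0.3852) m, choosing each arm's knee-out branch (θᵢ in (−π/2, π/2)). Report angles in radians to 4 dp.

θ₁ = 0.6983, θ₂ = 1.2218, θ₃ = 1.2218

φ1=0.0° → target in arm frame (0.0853, 0.0000)
  A cos θ + B sin θ = C:  0.0347·cos θ + -0.3852·sin θ = -0.2211
  θ1 = atan2(B,A) + arccos(C/0.3868) = 0.6983
φ2=120.0° → target in arm frame (-0.0426, -0.0739)
  A cos θ + B sin θ = C:  0.1626·cos θ + -0.3852·sin θ = -0.3064
  γ=atan2(-0.3852,0.1626)=-1.1713;  ψ=arccos(-0.7327)=2.3931;  θ2=γ+ψ≈1.2218
φ3=240.0° → target in arm frame (-0.0427, 0.0739)
  A cos θ + B sin θ = C:  0.1627·cos θ + -0.3852·sin θ = -0.3064
  √(A²+B²)=0.4181;  θ3 = -1.1713+2.3931 ≈ 1.2218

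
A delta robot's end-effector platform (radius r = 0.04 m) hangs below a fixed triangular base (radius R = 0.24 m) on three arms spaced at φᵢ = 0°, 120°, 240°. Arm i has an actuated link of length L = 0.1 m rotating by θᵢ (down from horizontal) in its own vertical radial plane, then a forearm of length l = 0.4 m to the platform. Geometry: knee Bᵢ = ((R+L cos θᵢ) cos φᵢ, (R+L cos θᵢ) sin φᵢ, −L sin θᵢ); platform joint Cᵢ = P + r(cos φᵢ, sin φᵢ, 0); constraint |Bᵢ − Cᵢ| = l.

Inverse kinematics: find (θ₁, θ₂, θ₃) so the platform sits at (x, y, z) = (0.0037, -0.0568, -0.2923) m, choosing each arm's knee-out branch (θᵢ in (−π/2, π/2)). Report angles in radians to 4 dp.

rotate P by −φ1: (0.0037, -0.0568, -0.2923)
  e−x'=0.1963;  (l²−L²−(e−x')²−y'²−z²)/2L = 0.1140
  γ=atan2(-0.2923,0.1963)=-0.9794;  ψ=arccos(0.3238)=1.2411;  θ1=γ+ψ≈0.2617
rotate P by −φ2: (-0.0510, 0.0252, -0.2923)
  A=0.2510, B=-0.2923, C=(l²−L²−A²−y'²−z²)/(2L)=0.0045
  √(A²+B²)=0.3853;  θ2 = -0.8612+1.5591 ≈ 0.6979
φ3=240.0° → target in arm frame (0.0473, 0.0316)
  e−x'=0.1527;  (l²−L²−(e−x')²−y'²−z²)/2L = 0.2013
  θ3 = atan2(B,A) + arccos(C/0.3298) = -0.1752

θ₁ = 0.2617, θ₂ = 0.6979, θ₃ = -0.1752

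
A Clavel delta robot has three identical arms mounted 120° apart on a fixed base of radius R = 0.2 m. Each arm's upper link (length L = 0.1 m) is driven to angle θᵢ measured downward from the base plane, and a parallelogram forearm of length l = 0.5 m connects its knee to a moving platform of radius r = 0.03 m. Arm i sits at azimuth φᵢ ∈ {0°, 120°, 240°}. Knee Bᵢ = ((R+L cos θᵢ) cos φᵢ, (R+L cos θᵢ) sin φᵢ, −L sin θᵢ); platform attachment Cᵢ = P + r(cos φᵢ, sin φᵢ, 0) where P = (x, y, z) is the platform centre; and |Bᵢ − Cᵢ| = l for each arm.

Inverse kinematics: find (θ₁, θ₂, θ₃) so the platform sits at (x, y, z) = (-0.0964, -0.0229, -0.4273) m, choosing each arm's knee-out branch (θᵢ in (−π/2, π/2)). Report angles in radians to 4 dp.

θ₁ = 0.6977, θ₂ = -0.0002, θ₃ = -0.2619

φ1=0.0° → target in arm frame (-0.0964, -0.0229)
  e−x'=0.2664;  (l²−L²−(e−x')²−y'²−z²)/2L = -0.0704
  γ=atan2(-0.4273,0.2664)=-1.0133;  ψ=arccos(-0.1398)=1.7111;  θ1=γ+ψ≈0.6977
φ2=120.0° → target in arm frame (0.0284, 0.0949)
  e−x'=0.1416;  (l²−L²−(e−x')²−y'²−z²)/2L = 0.1417
  √(A²+B²)=0.4502;  θ2 = -1.2507+1.2505 ≈ -0.0002
rotate P by −φ3: (0.0680, -0.0720, -0.4273)
  A=0.1020, B=-0.4273, C=(l²−L²−A²−y'²−z²)/(2L)=0.2091
  γ=atan2(-0.4273,0.1020)=-1.3365;  ψ=arccos(0.4761)=1.0746;  θ3=γ+ψ≈-0.2619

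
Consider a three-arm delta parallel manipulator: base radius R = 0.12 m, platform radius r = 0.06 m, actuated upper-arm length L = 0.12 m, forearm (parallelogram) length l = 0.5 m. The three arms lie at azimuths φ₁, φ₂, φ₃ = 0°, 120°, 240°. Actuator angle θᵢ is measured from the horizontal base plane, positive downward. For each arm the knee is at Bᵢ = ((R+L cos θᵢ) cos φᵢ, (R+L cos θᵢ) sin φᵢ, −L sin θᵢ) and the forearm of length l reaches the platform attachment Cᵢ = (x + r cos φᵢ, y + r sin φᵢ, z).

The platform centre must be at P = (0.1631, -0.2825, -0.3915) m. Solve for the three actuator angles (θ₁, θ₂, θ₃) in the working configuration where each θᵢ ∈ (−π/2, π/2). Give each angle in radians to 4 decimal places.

arm 1 (φ=0.0°): x'=0.1631, y'=-0.2825
  e−x'=-0.1031;  (l²−L²−(e−x')²−y'²−z²)/2L = -0.0338
  √(A²+B²)=0.4048;  θ1 = -1.8283+1.6543 ≈ -0.1740
φ2=120.0° → target in arm frame (-0.3262, 0.0000)
  e−x'=0.3862;  (l²−L²−(e−x')²−y'²−z²)/2L = -0.2784
  γ=atan2(-0.3915,0.3862)=-0.7922;  ψ=arccos(-0.5063)=2.1017;  θ2=γ+ψ≈1.3095
rotate P by −φ3: (0.1631, 0.2825, -0.3915)
  A=-0.1031, B=-0.3915, C=(l²−L²−A²−y'²−z²)/(2L)=-0.0338
  γ=atan2(-0.3915,-0.1031)=-1.8283;  ψ=arccos(-0.0834)=1.6543;  θ3=γ+ψ≈-0.1740

θ₁ = -0.1740, θ₂ = 1.3095, θ₃ = -0.1740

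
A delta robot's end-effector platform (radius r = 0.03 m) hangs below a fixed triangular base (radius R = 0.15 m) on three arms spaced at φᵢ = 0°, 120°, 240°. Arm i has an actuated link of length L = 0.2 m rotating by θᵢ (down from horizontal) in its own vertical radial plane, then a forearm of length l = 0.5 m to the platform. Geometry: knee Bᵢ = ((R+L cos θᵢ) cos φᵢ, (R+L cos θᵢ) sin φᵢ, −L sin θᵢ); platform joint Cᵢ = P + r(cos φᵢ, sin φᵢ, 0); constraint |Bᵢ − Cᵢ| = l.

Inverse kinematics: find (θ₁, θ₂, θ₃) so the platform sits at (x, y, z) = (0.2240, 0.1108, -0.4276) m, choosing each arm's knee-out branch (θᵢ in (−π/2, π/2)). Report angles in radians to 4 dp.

arm 1 (φ=0.0°): x'=0.2240, y'=0.1108
  A=-0.1040, B=-0.4276, C=(l²−L²−A²−y'²−z²)/(2L)=0.0102
  γ=atan2(-0.4276,-0.1040)=-1.8094;  ψ=arccos(0.0231)=1.5477;  θ1=γ+ψ≈-0.2617
rotate P by −φ2: (-0.0160, -0.2494, -0.4276)
  e−x'=0.1360;  (l²−L²−(e−x')²−y'²−z²)/2L = -0.1339
  θ2 = atan2(B,A) + arccos(C/0.4487) = 0.6110
rotate P by −φ3: (-0.2080, 0.1386, -0.4276)
  A cos θ + B sin θ = C:  0.3280·cos θ + -0.4276·sin θ = -0.2490
  γ=atan2(-0.4276,0.3280)=-0.9165;  ψ=arccos(-0.4621)=2.0511;  θ3=γ+ψ≈1.1346

θ₁ = -0.2617, θ₂ = 0.6110, θ₃ = 1.1346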